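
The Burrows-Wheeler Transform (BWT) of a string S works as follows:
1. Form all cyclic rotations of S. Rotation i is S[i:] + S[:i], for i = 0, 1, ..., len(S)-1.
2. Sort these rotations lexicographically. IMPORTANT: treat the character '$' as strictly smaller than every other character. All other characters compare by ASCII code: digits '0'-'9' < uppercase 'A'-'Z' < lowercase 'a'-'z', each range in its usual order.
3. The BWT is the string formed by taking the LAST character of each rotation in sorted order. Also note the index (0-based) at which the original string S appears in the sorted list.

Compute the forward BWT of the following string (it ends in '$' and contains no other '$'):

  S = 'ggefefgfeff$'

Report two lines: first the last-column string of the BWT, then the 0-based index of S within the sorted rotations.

Answer: fgfffgeeegf$
11

Derivation:
All 12 rotations (rotation i = S[i:]+S[:i]):
  rot[0] = ggefefgfeff$
  rot[1] = gefefgfeff$g
  rot[2] = efefgfeff$gg
  rot[3] = fefgfeff$gge
  rot[4] = efgfeff$ggef
  rot[5] = fgfeff$ggefe
  rot[6] = gfeff$ggefef
  rot[7] = feff$ggefefg
  rot[8] = eff$ggefefgf
  rot[9] = ff$ggefefgfe
  rot[10] = f$ggefefgfef
  rot[11] = $ggefefgfeff
Sorted (with $ < everything):
  sorted[0] = $ggefefgfeff  (last char: 'f')
  sorted[1] = efefgfeff$gg  (last char: 'g')
  sorted[2] = eff$ggefefgf  (last char: 'f')
  sorted[3] = efgfeff$ggef  (last char: 'f')
  sorted[4] = f$ggefefgfef  (last char: 'f')
  sorted[5] = feff$ggefefg  (last char: 'g')
  sorted[6] = fefgfeff$gge  (last char: 'e')
  sorted[7] = ff$ggefefgfe  (last char: 'e')
  sorted[8] = fgfeff$ggefe  (last char: 'e')
  sorted[9] = gefefgfeff$g  (last char: 'g')
  sorted[10] = gfeff$ggefef  (last char: 'f')
  sorted[11] = ggefefgfeff$  (last char: '$')
Last column: fgfffgeeegf$
Original string S is at sorted index 11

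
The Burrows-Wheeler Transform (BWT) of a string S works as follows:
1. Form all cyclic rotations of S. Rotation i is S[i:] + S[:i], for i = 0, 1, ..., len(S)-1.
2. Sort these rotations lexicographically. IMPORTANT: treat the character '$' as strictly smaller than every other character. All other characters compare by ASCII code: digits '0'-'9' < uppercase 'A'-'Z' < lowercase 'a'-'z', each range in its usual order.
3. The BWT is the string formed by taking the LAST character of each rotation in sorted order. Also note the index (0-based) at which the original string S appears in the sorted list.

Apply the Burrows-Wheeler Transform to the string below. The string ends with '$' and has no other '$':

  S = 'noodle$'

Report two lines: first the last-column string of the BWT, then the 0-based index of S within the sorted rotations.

All 7 rotations (rotation i = S[i:]+S[:i]):
  rot[0] = noodle$
  rot[1] = oodle$n
  rot[2] = odle$no
  rot[3] = dle$noo
  rot[4] = le$nood
  rot[5] = e$noodl
  rot[6] = $noodle
Sorted (with $ < everything):
  sorted[0] = $noodle  (last char: 'e')
  sorted[1] = dle$noo  (last char: 'o')
  sorted[2] = e$noodl  (last char: 'l')
  sorted[3] = le$nood  (last char: 'd')
  sorted[4] = noodle$  (last char: '$')
  sorted[5] = odle$no  (last char: 'o')
  sorted[6] = oodle$n  (last char: 'n')
Last column: eold$on
Original string S is at sorted index 4

Answer: eold$on
4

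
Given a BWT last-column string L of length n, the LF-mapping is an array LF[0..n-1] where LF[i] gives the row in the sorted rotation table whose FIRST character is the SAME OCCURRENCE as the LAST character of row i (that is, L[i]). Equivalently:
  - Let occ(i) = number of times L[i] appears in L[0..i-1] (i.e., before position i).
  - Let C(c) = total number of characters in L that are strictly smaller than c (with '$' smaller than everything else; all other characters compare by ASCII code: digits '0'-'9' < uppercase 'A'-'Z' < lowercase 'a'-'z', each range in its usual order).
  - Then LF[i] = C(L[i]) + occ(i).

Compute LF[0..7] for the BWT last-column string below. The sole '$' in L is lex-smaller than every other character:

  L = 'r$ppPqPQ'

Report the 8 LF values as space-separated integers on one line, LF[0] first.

Char counts: '$':1, 'P':2, 'Q':1, 'p':2, 'q':1, 'r':1
C (first-col start): C('$')=0, C('P')=1, C('Q')=3, C('p')=4, C('q')=6, C('r')=7
L[0]='r': occ=0, LF[0]=C('r')+0=7+0=7
L[1]='$': occ=0, LF[1]=C('$')+0=0+0=0
L[2]='p': occ=0, LF[2]=C('p')+0=4+0=4
L[3]='p': occ=1, LF[3]=C('p')+1=4+1=5
L[4]='P': occ=0, LF[4]=C('P')+0=1+0=1
L[5]='q': occ=0, LF[5]=C('q')+0=6+0=6
L[6]='P': occ=1, LF[6]=C('P')+1=1+1=2
L[7]='Q': occ=0, LF[7]=C('Q')+0=3+0=3

Answer: 7 0 4 5 1 6 2 3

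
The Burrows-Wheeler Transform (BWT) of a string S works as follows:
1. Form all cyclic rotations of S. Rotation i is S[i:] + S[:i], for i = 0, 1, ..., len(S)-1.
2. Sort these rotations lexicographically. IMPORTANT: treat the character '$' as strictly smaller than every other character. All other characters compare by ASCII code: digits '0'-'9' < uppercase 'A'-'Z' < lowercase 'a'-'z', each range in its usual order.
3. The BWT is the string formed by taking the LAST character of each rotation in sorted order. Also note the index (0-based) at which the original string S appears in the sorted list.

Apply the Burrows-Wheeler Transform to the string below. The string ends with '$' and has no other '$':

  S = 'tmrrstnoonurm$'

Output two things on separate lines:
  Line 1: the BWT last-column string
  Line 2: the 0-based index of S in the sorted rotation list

Answer: mrttoonumrr$sn
11

Derivation:
All 14 rotations (rotation i = S[i:]+S[:i]):
  rot[0] = tmrrstnoonurm$
  rot[1] = mrrstnoonurm$t
  rot[2] = rrstnoonurm$tm
  rot[3] = rstnoonurm$tmr
  rot[4] = stnoonurm$tmrr
  rot[5] = tnoonurm$tmrrs
  rot[6] = noonurm$tmrrst
  rot[7] = oonurm$tmrrstn
  rot[8] = onurm$tmrrstno
  rot[9] = nurm$tmrrstnoo
  rot[10] = urm$tmrrstnoon
  rot[11] = rm$tmrrstnoonu
  rot[12] = m$tmrrstnoonur
  rot[13] = $tmrrstnoonurm
Sorted (with $ < everything):
  sorted[0] = $tmrrstnoonurm  (last char: 'm')
  sorted[1] = m$tmrrstnoonur  (last char: 'r')
  sorted[2] = mrrstnoonurm$t  (last char: 't')
  sorted[3] = noonurm$tmrrst  (last char: 't')
  sorted[4] = nurm$tmrrstnoo  (last char: 'o')
  sorted[5] = onurm$tmrrstno  (last char: 'o')
  sorted[6] = oonurm$tmrrstn  (last char: 'n')
  sorted[7] = rm$tmrrstnoonu  (last char: 'u')
  sorted[8] = rrstnoonurm$tm  (last char: 'm')
  sorted[9] = rstnoonurm$tmr  (last char: 'r')
  sorted[10] = stnoonurm$tmrr  (last char: 'r')
  sorted[11] = tmrrstnoonurm$  (last char: '$')
  sorted[12] = tnoonurm$tmrrs  (last char: 's')
  sorted[13] = urm$tmrrstnoon  (last char: 'n')
Last column: mrttoonumrr$sn
Original string S is at sorted index 11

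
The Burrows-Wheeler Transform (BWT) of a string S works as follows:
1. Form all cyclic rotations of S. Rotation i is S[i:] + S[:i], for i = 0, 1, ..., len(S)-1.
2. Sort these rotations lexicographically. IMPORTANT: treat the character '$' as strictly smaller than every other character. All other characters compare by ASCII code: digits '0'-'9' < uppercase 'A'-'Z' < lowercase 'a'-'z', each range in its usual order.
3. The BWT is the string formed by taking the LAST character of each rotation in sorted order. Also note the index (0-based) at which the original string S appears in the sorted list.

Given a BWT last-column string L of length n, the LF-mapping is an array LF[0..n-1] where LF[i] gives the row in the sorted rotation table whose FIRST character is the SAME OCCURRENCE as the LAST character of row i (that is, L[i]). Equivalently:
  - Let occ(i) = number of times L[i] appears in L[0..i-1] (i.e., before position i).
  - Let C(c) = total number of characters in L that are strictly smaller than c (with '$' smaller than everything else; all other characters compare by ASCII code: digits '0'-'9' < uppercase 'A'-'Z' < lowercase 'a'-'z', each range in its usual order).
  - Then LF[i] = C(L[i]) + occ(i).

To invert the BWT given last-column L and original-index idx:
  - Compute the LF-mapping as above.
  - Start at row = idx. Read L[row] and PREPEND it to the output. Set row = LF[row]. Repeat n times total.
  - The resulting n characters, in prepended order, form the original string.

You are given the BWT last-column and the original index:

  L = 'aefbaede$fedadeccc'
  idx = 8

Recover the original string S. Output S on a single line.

Answer: dcfabaeceedecfdea$

Derivation:
LF mapping: 1 11 16 4 2 12 8 13 0 17 14 9 3 10 15 5 6 7
Walk LF starting at row 8, prepending L[row]:
  step 1: row=8, L[8]='$', prepend. Next row=LF[8]=0
  step 2: row=0, L[0]='a', prepend. Next row=LF[0]=1
  step 3: row=1, L[1]='e', prepend. Next row=LF[1]=11
  step 4: row=11, L[11]='d', prepend. Next row=LF[11]=9
  step 5: row=9, L[9]='f', prepend. Next row=LF[9]=17
  step 6: row=17, L[17]='c', prepend. Next row=LF[17]=7
  step 7: row=7, L[7]='e', prepend. Next row=LF[7]=13
  step 8: row=13, L[13]='d', prepend. Next row=LF[13]=10
  step 9: row=10, L[10]='e', prepend. Next row=LF[10]=14
  step 10: row=14, L[14]='e', prepend. Next row=LF[14]=15
  step 11: row=15, L[15]='c', prepend. Next row=LF[15]=5
  step 12: row=5, L[5]='e', prepend. Next row=LF[5]=12
  step 13: row=12, L[12]='a', prepend. Next row=LF[12]=3
  step 14: row=3, L[3]='b', prepend. Next row=LF[3]=4
  step 15: row=4, L[4]='a', prepend. Next row=LF[4]=2
  step 16: row=2, L[2]='f', prepend. Next row=LF[2]=16
  step 17: row=16, L[16]='c', prepend. Next row=LF[16]=6
  step 18: row=6, L[6]='d', prepend. Next row=LF[6]=8
Reversed output: dcfabaeceedecfdea$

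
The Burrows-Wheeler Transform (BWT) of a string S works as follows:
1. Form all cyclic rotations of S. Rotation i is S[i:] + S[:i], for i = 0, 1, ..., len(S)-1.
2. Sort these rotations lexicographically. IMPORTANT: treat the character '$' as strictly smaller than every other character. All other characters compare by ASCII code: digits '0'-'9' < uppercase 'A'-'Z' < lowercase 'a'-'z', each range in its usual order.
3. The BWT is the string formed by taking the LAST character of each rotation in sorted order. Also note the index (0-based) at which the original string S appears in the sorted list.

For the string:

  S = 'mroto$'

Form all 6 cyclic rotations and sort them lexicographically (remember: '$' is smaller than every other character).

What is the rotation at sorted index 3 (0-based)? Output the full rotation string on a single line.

All 6 rotations (rotation i = S[i:]+S[:i]):
  rot[0] = mroto$
  rot[1] = roto$m
  rot[2] = oto$mr
  rot[3] = to$mro
  rot[4] = o$mrot
  rot[5] = $mroto
Sorted (with $ < everything):
  sorted[0] = $mroto
  sorted[1] = mroto$
  sorted[2] = o$mrot
  sorted[3] = oto$mr
  sorted[4] = roto$m
  sorted[5] = to$mro
sorted[3] = oto$mr

Answer: oto$mr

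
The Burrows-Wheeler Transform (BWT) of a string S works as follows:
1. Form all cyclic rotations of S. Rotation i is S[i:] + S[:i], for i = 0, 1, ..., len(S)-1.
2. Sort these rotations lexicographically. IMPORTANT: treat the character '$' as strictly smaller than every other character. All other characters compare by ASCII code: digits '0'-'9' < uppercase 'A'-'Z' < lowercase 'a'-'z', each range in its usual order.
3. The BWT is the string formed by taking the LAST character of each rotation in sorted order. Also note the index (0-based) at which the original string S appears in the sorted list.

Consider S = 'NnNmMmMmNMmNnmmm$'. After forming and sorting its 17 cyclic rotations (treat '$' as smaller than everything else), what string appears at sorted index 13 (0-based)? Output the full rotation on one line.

All 17 rotations (rotation i = S[i:]+S[:i]):
  rot[0] = NnNmMmMmNMmNnmmm$
  rot[1] = nNmMmMmNMmNnmmm$N
  rot[2] = NmMmMmNMmNnmmm$Nn
  rot[3] = mMmMmNMmNnmmm$NnN
  rot[4] = MmMmNMmNnmmm$NnNm
  rot[5] = mMmNMmNnmmm$NnNmM
  rot[6] = MmNMmNnmmm$NnNmMm
  rot[7] = mNMmNnmmm$NnNmMmM
  rot[8] = NMmNnmmm$NnNmMmMm
  rot[9] = MmNnmmm$NnNmMmMmN
  rot[10] = mNnmmm$NnNmMmMmNM
  rot[11] = Nnmmm$NnNmMmMmNMm
  rot[12] = nmmm$NnNmMmMmNMmN
  rot[13] = mmm$NnNmMmMmNMmNn
  rot[14] = mm$NnNmMmMmNMmNnm
  rot[15] = m$NnNmMmMmNMmNnmm
  rot[16] = $NnNmMmMmNMmNnmmm
Sorted (with $ < everything):
  sorted[0] = $NnNmMmMmNMmNnmmm
  sorted[1] = MmMmNMmNnmmm$NnNm
  sorted[2] = MmNMmNnmmm$NnNmMm
  sorted[3] = MmNnmmm$NnNmMmMmN
  sorted[4] = NMmNnmmm$NnNmMmMm
  sorted[5] = NmMmMmNMmNnmmm$Nn
  sorted[6] = NnNmMmMmNMmNnmmm$
  sorted[7] = Nnmmm$NnNmMmMmNMm
  sorted[8] = m$NnNmMmMmNMmNnmm
  sorted[9] = mMmMmNMmNnmmm$NnN
  sorted[10] = mMmNMmNnmmm$NnNmM
  sorted[11] = mNMmNnmmm$NnNmMmM
  sorted[12] = mNnmmm$NnNmMmMmNM
  sorted[13] = mm$NnNmMmMmNMmNnm
  sorted[14] = mmm$NnNmMmMmNMmNn
  sorted[15] = nNmMmMmNMmNnmmm$N
  sorted[16] = nmmm$NnNmMmMmNMmN
sorted[13] = mm$NnNmMmMmNMmNnm

Answer: mm$NnNmMmMmNMmNnm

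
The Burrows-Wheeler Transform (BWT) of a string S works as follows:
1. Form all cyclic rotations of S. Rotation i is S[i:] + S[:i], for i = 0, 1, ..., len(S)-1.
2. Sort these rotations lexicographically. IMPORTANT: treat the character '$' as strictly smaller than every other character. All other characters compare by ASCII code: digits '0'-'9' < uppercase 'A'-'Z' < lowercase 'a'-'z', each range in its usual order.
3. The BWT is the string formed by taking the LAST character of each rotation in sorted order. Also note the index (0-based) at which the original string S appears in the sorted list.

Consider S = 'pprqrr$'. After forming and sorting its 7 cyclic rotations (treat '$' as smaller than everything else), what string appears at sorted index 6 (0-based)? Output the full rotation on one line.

Answer: rr$pprq

Derivation:
All 7 rotations (rotation i = S[i:]+S[:i]):
  rot[0] = pprqrr$
  rot[1] = prqrr$p
  rot[2] = rqrr$pp
  rot[3] = qrr$ppr
  rot[4] = rr$pprq
  rot[5] = r$pprqr
  rot[6] = $pprqrr
Sorted (with $ < everything):
  sorted[0] = $pprqrr
  sorted[1] = pprqrr$
  sorted[2] = prqrr$p
  sorted[3] = qrr$ppr
  sorted[4] = r$pprqr
  sorted[5] = rqrr$pp
  sorted[6] = rr$pprq
sorted[6] = rr$pprq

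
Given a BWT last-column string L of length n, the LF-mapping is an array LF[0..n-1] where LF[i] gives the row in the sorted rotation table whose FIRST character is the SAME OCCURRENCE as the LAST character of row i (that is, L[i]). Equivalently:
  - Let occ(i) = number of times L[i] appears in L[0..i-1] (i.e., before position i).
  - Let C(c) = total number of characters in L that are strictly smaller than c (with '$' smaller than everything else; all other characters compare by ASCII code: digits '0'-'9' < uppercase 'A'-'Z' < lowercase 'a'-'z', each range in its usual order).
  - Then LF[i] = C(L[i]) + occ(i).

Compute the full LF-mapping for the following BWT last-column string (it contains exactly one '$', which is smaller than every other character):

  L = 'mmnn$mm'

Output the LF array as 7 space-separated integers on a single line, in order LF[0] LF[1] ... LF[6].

Char counts: '$':1, 'm':4, 'n':2
C (first-col start): C('$')=0, C('m')=1, C('n')=5
L[0]='m': occ=0, LF[0]=C('m')+0=1+0=1
L[1]='m': occ=1, LF[1]=C('m')+1=1+1=2
L[2]='n': occ=0, LF[2]=C('n')+0=5+0=5
L[3]='n': occ=1, LF[3]=C('n')+1=5+1=6
L[4]='$': occ=0, LF[4]=C('$')+0=0+0=0
L[5]='m': occ=2, LF[5]=C('m')+2=1+2=3
L[6]='m': occ=3, LF[6]=C('m')+3=1+3=4

Answer: 1 2 5 6 0 3 4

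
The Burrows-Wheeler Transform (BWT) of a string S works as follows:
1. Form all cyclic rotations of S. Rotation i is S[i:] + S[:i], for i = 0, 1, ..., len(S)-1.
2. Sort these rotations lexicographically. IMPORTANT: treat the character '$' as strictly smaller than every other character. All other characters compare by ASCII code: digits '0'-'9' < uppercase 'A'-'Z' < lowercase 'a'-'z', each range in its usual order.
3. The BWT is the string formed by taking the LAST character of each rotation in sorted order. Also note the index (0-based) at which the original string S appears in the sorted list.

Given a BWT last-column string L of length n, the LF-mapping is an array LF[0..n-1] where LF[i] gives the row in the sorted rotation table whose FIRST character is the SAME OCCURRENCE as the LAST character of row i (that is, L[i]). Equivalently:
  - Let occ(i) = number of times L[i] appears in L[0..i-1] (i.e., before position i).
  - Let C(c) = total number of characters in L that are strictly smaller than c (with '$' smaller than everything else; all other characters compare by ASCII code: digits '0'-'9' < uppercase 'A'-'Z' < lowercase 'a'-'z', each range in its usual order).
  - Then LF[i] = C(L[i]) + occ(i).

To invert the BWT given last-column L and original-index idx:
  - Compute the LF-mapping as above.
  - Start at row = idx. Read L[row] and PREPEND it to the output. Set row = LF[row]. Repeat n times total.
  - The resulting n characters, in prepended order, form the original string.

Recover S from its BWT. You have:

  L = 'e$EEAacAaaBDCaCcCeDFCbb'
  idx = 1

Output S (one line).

Answer: ACFcCaaCaDEBEACcaDbebe$

Derivation:
LF mapping: 21 0 10 11 1 13 19 2 14 15 3 8 4 16 5 20 6 22 9 12 7 17 18
Walk LF starting at row 1, prepending L[row]:
  step 1: row=1, L[1]='$', prepend. Next row=LF[1]=0
  step 2: row=0, L[0]='e', prepend. Next row=LF[0]=21
  step 3: row=21, L[21]='b', prepend. Next row=LF[21]=17
  step 4: row=17, L[17]='e', prepend. Next row=LF[17]=22
  step 5: row=22, L[22]='b', prepend. Next row=LF[22]=18
  step 6: row=18, L[18]='D', prepend. Next row=LF[18]=9
  step 7: row=9, L[9]='a', prepend. Next row=LF[9]=15
  step 8: row=15, L[15]='c', prepend. Next row=LF[15]=20
  step 9: row=20, L[20]='C', prepend. Next row=LF[20]=7
  step 10: row=7, L[7]='A', prepend. Next row=LF[7]=2
  step 11: row=2, L[2]='E', prepend. Next row=LF[2]=10
  step 12: row=10, L[10]='B', prepend. Next row=LF[10]=3
  step 13: row=3, L[3]='E', prepend. Next row=LF[3]=11
  step 14: row=11, L[11]='D', prepend. Next row=LF[11]=8
  step 15: row=8, L[8]='a', prepend. Next row=LF[8]=14
  step 16: row=14, L[14]='C', prepend. Next row=LF[14]=5
  step 17: row=5, L[5]='a', prepend. Next row=LF[5]=13
  step 18: row=13, L[13]='a', prepend. Next row=LF[13]=16
  step 19: row=16, L[16]='C', prepend. Next row=LF[16]=6
  step 20: row=6, L[6]='c', prepend. Next row=LF[6]=19
  step 21: row=19, L[19]='F', prepend. Next row=LF[19]=12
  step 22: row=12, L[12]='C', prepend. Next row=LF[12]=4
  step 23: row=4, L[4]='A', prepend. Next row=LF[4]=1
Reversed output: ACFcCaaCaDEBEACcaDbebe$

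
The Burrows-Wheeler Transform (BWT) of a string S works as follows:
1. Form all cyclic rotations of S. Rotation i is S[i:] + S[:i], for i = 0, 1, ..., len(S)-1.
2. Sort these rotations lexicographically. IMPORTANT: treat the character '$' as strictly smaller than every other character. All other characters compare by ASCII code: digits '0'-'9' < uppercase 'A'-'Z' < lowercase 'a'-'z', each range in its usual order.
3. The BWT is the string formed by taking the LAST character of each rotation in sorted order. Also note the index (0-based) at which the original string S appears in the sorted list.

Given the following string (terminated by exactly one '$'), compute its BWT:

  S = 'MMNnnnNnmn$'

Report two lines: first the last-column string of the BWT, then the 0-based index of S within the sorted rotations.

Answer: n$MnMnmnNnN
1

Derivation:
All 11 rotations (rotation i = S[i:]+S[:i]):
  rot[0] = MMNnnnNnmn$
  rot[1] = MNnnnNnmn$M
  rot[2] = NnnnNnmn$MM
  rot[3] = nnnNnmn$MMN
  rot[4] = nnNnmn$MMNn
  rot[5] = nNnmn$MMNnn
  rot[6] = Nnmn$MMNnnn
  rot[7] = nmn$MMNnnnN
  rot[8] = mn$MMNnnnNn
  rot[9] = n$MMNnnnNnm
  rot[10] = $MMNnnnNnmn
Sorted (with $ < everything):
  sorted[0] = $MMNnnnNnmn  (last char: 'n')
  sorted[1] = MMNnnnNnmn$  (last char: '$')
  sorted[2] = MNnnnNnmn$M  (last char: 'M')
  sorted[3] = Nnmn$MMNnnn  (last char: 'n')
  sorted[4] = NnnnNnmn$MM  (last char: 'M')
  sorted[5] = mn$MMNnnnNn  (last char: 'n')
  sorted[6] = n$MMNnnnNnm  (last char: 'm')
  sorted[7] = nNnmn$MMNnn  (last char: 'n')
  sorted[8] = nmn$MMNnnnN  (last char: 'N')
  sorted[9] = nnNnmn$MMNn  (last char: 'n')
  sorted[10] = nnnNnmn$MMN  (last char: 'N')
Last column: n$MnMnmnNnN
Original string S is at sorted index 1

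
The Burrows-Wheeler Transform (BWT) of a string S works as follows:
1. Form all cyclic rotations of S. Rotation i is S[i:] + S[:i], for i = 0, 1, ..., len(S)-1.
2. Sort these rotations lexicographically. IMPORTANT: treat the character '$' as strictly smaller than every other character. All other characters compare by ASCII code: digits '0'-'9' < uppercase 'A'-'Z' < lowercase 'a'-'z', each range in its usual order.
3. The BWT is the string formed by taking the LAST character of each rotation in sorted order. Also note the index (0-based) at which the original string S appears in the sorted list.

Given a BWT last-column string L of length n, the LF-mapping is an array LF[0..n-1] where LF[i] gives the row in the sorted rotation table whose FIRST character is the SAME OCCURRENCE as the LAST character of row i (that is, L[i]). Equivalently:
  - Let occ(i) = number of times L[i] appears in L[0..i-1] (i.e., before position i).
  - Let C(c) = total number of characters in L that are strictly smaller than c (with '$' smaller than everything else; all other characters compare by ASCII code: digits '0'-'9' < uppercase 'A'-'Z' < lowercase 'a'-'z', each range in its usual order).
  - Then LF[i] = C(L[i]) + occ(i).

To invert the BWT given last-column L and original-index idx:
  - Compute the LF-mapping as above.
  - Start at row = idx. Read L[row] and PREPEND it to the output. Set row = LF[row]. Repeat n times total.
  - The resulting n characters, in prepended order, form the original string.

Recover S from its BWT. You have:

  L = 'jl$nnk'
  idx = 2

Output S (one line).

LF mapping: 1 3 0 4 5 2
Walk LF starting at row 2, prepending L[row]:
  step 1: row=2, L[2]='$', prepend. Next row=LF[2]=0
  step 2: row=0, L[0]='j', prepend. Next row=LF[0]=1
  step 3: row=1, L[1]='l', prepend. Next row=LF[1]=3
  step 4: row=3, L[3]='n', prepend. Next row=LF[3]=4
  step 5: row=4, L[4]='n', prepend. Next row=LF[4]=5
  step 6: row=5, L[5]='k', prepend. Next row=LF[5]=2
Reversed output: knnlj$

Answer: knnlj$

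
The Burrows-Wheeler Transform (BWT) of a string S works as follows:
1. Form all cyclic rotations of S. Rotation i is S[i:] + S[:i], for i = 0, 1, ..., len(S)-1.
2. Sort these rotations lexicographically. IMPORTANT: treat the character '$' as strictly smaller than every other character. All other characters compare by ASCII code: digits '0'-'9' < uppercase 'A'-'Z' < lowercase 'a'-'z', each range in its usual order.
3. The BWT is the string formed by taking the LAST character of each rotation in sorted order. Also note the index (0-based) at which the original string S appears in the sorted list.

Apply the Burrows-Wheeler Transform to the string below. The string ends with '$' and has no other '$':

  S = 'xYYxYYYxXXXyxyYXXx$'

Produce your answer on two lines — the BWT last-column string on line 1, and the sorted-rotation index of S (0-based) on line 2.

All 19 rotations (rotation i = S[i:]+S[:i]):
  rot[0] = xYYxYYYxXXXyxyYXXx$
  rot[1] = YYxYYYxXXXyxyYXXx$x
  rot[2] = YxYYYxXXXyxyYXXx$xY
  rot[3] = xYYYxXXXyxyYXXx$xYY
  rot[4] = YYYxXXXyxyYXXx$xYYx
  rot[5] = YYxXXXyxyYXXx$xYYxY
  rot[6] = YxXXXyxyYXXx$xYYxYY
  rot[7] = xXXXyxyYXXx$xYYxYYY
  rot[8] = XXXyxyYXXx$xYYxYYYx
  rot[9] = XXyxyYXXx$xYYxYYYxX
  rot[10] = XyxyYXXx$xYYxYYYxXX
  rot[11] = yxyYXXx$xYYxYYYxXXX
  rot[12] = xyYXXx$xYYxYYYxXXXy
  rot[13] = yYXXx$xYYxYYYxXXXyx
  rot[14] = YXXx$xYYxYYYxXXXyxy
  rot[15] = XXx$xYYxYYYxXXXyxyY
  rot[16] = Xx$xYYxYYYxXXXyxyYX
  rot[17] = x$xYYxYYYxXXXyxyYXX
  rot[18] = $xYYxYYYxXXXyxyYXXx
Sorted (with $ < everything):
  sorted[0] = $xYYxYYYxXXXyxyYXXx  (last char: 'x')
  sorted[1] = XXXyxyYXXx$xYYxYYYx  (last char: 'x')
  sorted[2] = XXx$xYYxYYYxXXXyxyY  (last char: 'Y')
  sorted[3] = XXyxyYXXx$xYYxYYYxX  (last char: 'X')
  sorted[4] = Xx$xYYxYYYxXXXyxyYX  (last char: 'X')
  sorted[5] = XyxyYXXx$xYYxYYYxXX  (last char: 'X')
  sorted[6] = YXXx$xYYxYYYxXXXyxy  (last char: 'y')
  sorted[7] = YYYxXXXyxyYXXx$xYYx  (last char: 'x')
  sorted[8] = YYxXXXyxyYXXx$xYYxY  (last char: 'Y')
  sorted[9] = YYxYYYxXXXyxyYXXx$x  (last char: 'x')
  sorted[10] = YxXXXyxyYXXx$xYYxYY  (last char: 'Y')
  sorted[11] = YxYYYxXXXyxyYXXx$xY  (last char: 'Y')
  sorted[12] = x$xYYxYYYxXXXyxyYXX  (last char: 'X')
  sorted[13] = xXXXyxyYXXx$xYYxYYY  (last char: 'Y')
  sorted[14] = xYYYxXXXyxyYXXx$xYY  (last char: 'Y')
  sorted[15] = xYYxYYYxXXXyxyYXXx$  (last char: '$')
  sorted[16] = xyYXXx$xYYxYYYxXXXy  (last char: 'y')
  sorted[17] = yYXXx$xYYxYYYxXXXyx  (last char: 'x')
  sorted[18] = yxyYXXx$xYYxYYYxXXX  (last char: 'X')
Last column: xxYXXXyxYxYYXYY$yxX
Original string S is at sorted index 15

Answer: xxYXXXyxYxYYXYY$yxX
15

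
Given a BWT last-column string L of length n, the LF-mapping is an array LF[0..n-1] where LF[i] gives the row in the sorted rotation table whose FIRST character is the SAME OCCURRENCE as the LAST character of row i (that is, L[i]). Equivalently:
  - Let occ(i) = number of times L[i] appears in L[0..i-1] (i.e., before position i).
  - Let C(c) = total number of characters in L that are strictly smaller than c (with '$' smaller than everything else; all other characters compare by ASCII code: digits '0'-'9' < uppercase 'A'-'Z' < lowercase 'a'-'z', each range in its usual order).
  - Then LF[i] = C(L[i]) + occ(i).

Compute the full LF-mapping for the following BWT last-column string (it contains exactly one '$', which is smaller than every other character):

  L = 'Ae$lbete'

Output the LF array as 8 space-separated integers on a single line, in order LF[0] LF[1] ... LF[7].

Answer: 1 3 0 6 2 4 7 5

Derivation:
Char counts: '$':1, 'A':1, 'b':1, 'e':3, 'l':1, 't':1
C (first-col start): C('$')=0, C('A')=1, C('b')=2, C('e')=3, C('l')=6, C('t')=7
L[0]='A': occ=0, LF[0]=C('A')+0=1+0=1
L[1]='e': occ=0, LF[1]=C('e')+0=3+0=3
L[2]='$': occ=0, LF[2]=C('$')+0=0+0=0
L[3]='l': occ=0, LF[3]=C('l')+0=6+0=6
L[4]='b': occ=0, LF[4]=C('b')+0=2+0=2
L[5]='e': occ=1, LF[5]=C('e')+1=3+1=4
L[6]='t': occ=0, LF[6]=C('t')+0=7+0=7
L[7]='e': occ=2, LF[7]=C('e')+2=3+2=5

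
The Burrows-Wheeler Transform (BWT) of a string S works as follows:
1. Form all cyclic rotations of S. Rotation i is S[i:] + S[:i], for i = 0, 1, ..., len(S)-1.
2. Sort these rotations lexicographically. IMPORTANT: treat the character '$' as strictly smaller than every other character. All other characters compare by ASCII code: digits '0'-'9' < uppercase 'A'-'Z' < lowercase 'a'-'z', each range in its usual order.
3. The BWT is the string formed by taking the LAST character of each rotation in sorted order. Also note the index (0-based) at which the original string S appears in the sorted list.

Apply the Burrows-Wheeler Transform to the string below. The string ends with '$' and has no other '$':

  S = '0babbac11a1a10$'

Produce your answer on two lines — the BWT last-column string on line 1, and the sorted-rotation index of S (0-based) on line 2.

Answer: 01$aca111bb0baa
2

Derivation:
All 15 rotations (rotation i = S[i:]+S[:i]):
  rot[0] = 0babbac11a1a10$
  rot[1] = babbac11a1a10$0
  rot[2] = abbac11a1a10$0b
  rot[3] = bbac11a1a10$0ba
  rot[4] = bac11a1a10$0bab
  rot[5] = ac11a1a10$0babb
  rot[6] = c11a1a10$0babba
  rot[7] = 11a1a10$0babbac
  rot[8] = 1a1a10$0babbac1
  rot[9] = a1a10$0babbac11
  rot[10] = 1a10$0babbac11a
  rot[11] = a10$0babbac11a1
  rot[12] = 10$0babbac11a1a
  rot[13] = 0$0babbac11a1a1
  rot[14] = $0babbac11a1a10
Sorted (with $ < everything):
  sorted[0] = $0babbac11a1a10  (last char: '0')
  sorted[1] = 0$0babbac11a1a1  (last char: '1')
  sorted[2] = 0babbac11a1a10$  (last char: '$')
  sorted[3] = 10$0babbac11a1a  (last char: 'a')
  sorted[4] = 11a1a10$0babbac  (last char: 'c')
  sorted[5] = 1a10$0babbac11a  (last char: 'a')
  sorted[6] = 1a1a10$0babbac1  (last char: '1')
  sorted[7] = a10$0babbac11a1  (last char: '1')
  sorted[8] = a1a10$0babbac11  (last char: '1')
  sorted[9] = abbac11a1a10$0b  (last char: 'b')
  sorted[10] = ac11a1a10$0babb  (last char: 'b')
  sorted[11] = babbac11a1a10$0  (last char: '0')
  sorted[12] = bac11a1a10$0bab  (last char: 'b')
  sorted[13] = bbac11a1a10$0ba  (last char: 'a')
  sorted[14] = c11a1a10$0babba  (last char: 'a')
Last column: 01$aca111bb0baa
Original string S is at sorted index 2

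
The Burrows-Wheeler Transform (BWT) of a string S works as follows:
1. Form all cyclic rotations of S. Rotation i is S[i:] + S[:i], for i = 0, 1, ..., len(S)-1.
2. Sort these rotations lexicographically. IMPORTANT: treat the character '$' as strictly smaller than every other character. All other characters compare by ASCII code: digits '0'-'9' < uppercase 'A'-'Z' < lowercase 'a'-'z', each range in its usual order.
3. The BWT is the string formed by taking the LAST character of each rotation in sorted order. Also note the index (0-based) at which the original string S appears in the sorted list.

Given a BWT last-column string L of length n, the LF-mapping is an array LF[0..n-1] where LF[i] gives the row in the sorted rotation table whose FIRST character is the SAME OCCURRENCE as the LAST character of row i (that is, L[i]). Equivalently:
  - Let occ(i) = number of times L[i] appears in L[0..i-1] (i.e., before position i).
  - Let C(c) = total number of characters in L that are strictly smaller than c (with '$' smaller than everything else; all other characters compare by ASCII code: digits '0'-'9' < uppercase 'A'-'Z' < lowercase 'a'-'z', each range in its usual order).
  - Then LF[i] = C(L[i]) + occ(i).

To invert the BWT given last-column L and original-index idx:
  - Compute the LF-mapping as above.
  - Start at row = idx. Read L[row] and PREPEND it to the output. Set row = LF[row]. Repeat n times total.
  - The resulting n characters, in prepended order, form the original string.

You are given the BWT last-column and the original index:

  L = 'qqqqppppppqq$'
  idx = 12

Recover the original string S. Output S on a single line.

Answer: qqqppqppqppq$

Derivation:
LF mapping: 7 8 9 10 1 2 3 4 5 6 11 12 0
Walk LF starting at row 12, prepending L[row]:
  step 1: row=12, L[12]='$', prepend. Next row=LF[12]=0
  step 2: row=0, L[0]='q', prepend. Next row=LF[0]=7
  step 3: row=7, L[7]='p', prepend. Next row=LF[7]=4
  step 4: row=4, L[4]='p', prepend. Next row=LF[4]=1
  step 5: row=1, L[1]='q', prepend. Next row=LF[1]=8
  step 6: row=8, L[8]='p', prepend. Next row=LF[8]=5
  step 7: row=5, L[5]='p', prepend. Next row=LF[5]=2
  step 8: row=2, L[2]='q', prepend. Next row=LF[2]=9
  step 9: row=9, L[9]='p', prepend. Next row=LF[9]=6
  step 10: row=6, L[6]='p', prepend. Next row=LF[6]=3
  step 11: row=3, L[3]='q', prepend. Next row=LF[3]=10
  step 12: row=10, L[10]='q', prepend. Next row=LF[10]=11
  step 13: row=11, L[11]='q', prepend. Next row=LF[11]=12
Reversed output: qqqppqppqppq$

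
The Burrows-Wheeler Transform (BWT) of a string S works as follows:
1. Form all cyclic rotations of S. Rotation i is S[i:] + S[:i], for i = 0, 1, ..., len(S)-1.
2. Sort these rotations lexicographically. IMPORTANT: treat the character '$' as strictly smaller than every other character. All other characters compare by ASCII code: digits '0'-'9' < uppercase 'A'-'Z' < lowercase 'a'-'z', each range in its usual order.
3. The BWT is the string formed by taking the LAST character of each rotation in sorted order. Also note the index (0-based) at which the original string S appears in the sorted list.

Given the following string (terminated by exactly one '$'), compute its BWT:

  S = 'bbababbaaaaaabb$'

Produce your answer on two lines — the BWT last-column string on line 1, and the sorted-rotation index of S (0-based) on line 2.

All 16 rotations (rotation i = S[i:]+S[:i]):
  rot[0] = bbababbaaaaaabb$
  rot[1] = bababbaaaaaabb$b
  rot[2] = ababbaaaaaabb$bb
  rot[3] = babbaaaaaabb$bba
  rot[4] = abbaaaaaabb$bbab
  rot[5] = bbaaaaaabb$bbaba
  rot[6] = baaaaaabb$bbabab
  rot[7] = aaaaaabb$bbababb
  rot[8] = aaaaabb$bbababba
  rot[9] = aaaabb$bbababbaa
  rot[10] = aaabb$bbababbaaa
  rot[11] = aabb$bbababbaaaa
  rot[12] = abb$bbababbaaaaa
  rot[13] = bb$bbababbaaaaaa
  rot[14] = b$bbababbaaaaaab
  rot[15] = $bbababbaaaaaabb
Sorted (with $ < everything):
  sorted[0] = $bbababbaaaaaabb  (last char: 'b')
  sorted[1] = aaaaaabb$bbababb  (last char: 'b')
  sorted[2] = aaaaabb$bbababba  (last char: 'a')
  sorted[3] = aaaabb$bbababbaa  (last char: 'a')
  sorted[4] = aaabb$bbababbaaa  (last char: 'a')
  sorted[5] = aabb$bbababbaaaa  (last char: 'a')
  sorted[6] = ababbaaaaaabb$bb  (last char: 'b')
  sorted[7] = abb$bbababbaaaaa  (last char: 'a')
  sorted[8] = abbaaaaaabb$bbab  (last char: 'b')
  sorted[9] = b$bbababbaaaaaab  (last char: 'b')
  sorted[10] = baaaaaabb$bbabab  (last char: 'b')
  sorted[11] = bababbaaaaaabb$b  (last char: 'b')
  sorted[12] = babbaaaaaabb$bba  (last char: 'a')
  sorted[13] = bb$bbababbaaaaaa  (last char: 'a')
  sorted[14] = bbaaaaaabb$bbaba  (last char: 'a')
  sorted[15] = bbababbaaaaaabb$  (last char: '$')
Last column: bbaaaababbbbaaa$
Original string S is at sorted index 15

Answer: bbaaaababbbbaaa$
15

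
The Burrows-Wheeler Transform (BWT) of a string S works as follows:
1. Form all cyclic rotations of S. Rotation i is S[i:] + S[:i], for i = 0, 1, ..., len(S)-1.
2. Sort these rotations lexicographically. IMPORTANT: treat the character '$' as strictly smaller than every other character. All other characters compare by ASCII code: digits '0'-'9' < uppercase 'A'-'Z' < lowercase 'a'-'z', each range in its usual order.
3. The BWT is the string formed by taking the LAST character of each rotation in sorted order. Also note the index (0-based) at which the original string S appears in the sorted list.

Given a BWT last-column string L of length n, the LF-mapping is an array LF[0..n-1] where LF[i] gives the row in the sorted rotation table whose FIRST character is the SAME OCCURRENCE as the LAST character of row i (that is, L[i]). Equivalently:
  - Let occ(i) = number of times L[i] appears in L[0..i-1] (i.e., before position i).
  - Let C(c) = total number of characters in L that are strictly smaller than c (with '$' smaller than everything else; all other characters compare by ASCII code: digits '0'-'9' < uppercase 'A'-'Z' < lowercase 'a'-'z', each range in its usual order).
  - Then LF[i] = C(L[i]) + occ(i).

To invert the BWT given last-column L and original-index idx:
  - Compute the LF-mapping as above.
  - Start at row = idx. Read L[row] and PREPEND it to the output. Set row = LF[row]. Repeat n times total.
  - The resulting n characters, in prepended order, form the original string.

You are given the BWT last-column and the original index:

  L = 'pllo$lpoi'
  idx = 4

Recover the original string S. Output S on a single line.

LF mapping: 7 2 3 5 0 4 8 6 1
Walk LF starting at row 4, prepending L[row]:
  step 1: row=4, L[4]='$', prepend. Next row=LF[4]=0
  step 2: row=0, L[0]='p', prepend. Next row=LF[0]=7
  step 3: row=7, L[7]='o', prepend. Next row=LF[7]=6
  step 4: row=6, L[6]='p', prepend. Next row=LF[6]=8
  step 5: row=8, L[8]='i', prepend. Next row=LF[8]=1
  step 6: row=1, L[1]='l', prepend. Next row=LF[1]=2
  step 7: row=2, L[2]='l', prepend. Next row=LF[2]=3
  step 8: row=3, L[3]='o', prepend. Next row=LF[3]=5
  step 9: row=5, L[5]='l', prepend. Next row=LF[5]=4
Reversed output: lollipop$

Answer: lollipop$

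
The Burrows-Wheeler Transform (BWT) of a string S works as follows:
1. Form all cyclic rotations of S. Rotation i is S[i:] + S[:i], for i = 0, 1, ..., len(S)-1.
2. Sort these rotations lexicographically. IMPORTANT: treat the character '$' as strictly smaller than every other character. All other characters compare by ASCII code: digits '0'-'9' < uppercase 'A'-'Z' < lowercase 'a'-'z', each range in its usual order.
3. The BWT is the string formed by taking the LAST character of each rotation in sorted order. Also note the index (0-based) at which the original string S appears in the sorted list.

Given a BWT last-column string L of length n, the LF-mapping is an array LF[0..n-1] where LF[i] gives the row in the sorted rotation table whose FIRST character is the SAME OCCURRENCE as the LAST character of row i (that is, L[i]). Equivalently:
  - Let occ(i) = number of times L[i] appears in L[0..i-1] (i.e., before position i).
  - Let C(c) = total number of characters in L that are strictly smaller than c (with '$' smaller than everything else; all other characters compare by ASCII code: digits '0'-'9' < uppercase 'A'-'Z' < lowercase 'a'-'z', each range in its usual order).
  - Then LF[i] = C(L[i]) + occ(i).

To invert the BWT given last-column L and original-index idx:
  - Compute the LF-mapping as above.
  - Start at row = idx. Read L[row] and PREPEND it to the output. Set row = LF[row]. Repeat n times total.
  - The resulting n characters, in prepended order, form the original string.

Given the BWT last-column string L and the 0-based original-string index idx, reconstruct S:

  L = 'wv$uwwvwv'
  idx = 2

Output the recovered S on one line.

LF mapping: 5 2 0 1 6 7 3 8 4
Walk LF starting at row 2, prepending L[row]:
  step 1: row=2, L[2]='$', prepend. Next row=LF[2]=0
  step 2: row=0, L[0]='w', prepend. Next row=LF[0]=5
  step 3: row=5, L[5]='w', prepend. Next row=LF[5]=7
  step 4: row=7, L[7]='w', prepend. Next row=LF[7]=8
  step 5: row=8, L[8]='v', prepend. Next row=LF[8]=4
  step 6: row=4, L[4]='w', prepend. Next row=LF[4]=6
  step 7: row=6, L[6]='v', prepend. Next row=LF[6]=3
  step 8: row=3, L[3]='u', prepend. Next row=LF[3]=1
  step 9: row=1, L[1]='v', prepend. Next row=LF[1]=2
Reversed output: vuvwvwww$

Answer: vuvwvwww$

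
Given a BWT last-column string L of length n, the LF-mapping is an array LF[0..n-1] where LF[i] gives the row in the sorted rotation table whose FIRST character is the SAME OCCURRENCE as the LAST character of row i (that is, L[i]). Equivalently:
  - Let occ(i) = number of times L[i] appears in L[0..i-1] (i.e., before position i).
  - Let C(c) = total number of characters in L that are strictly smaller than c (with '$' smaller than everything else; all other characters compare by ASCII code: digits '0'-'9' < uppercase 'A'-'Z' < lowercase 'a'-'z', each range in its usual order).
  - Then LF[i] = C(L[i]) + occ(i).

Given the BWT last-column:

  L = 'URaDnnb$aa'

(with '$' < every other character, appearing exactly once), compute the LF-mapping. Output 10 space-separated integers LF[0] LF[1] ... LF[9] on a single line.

Char counts: '$':1, 'D':1, 'R':1, 'U':1, 'a':3, 'b':1, 'n':2
C (first-col start): C('$')=0, C('D')=1, C('R')=2, C('U')=3, C('a')=4, C('b')=7, C('n')=8
L[0]='U': occ=0, LF[0]=C('U')+0=3+0=3
L[1]='R': occ=0, LF[1]=C('R')+0=2+0=2
L[2]='a': occ=0, LF[2]=C('a')+0=4+0=4
L[3]='D': occ=0, LF[3]=C('D')+0=1+0=1
L[4]='n': occ=0, LF[4]=C('n')+0=8+0=8
L[5]='n': occ=1, LF[5]=C('n')+1=8+1=9
L[6]='b': occ=0, LF[6]=C('b')+0=7+0=7
L[7]='$': occ=0, LF[7]=C('$')+0=0+0=0
L[8]='a': occ=1, LF[8]=C('a')+1=4+1=5
L[9]='a': occ=2, LF[9]=C('a')+2=4+2=6

Answer: 3 2 4 1 8 9 7 0 5 6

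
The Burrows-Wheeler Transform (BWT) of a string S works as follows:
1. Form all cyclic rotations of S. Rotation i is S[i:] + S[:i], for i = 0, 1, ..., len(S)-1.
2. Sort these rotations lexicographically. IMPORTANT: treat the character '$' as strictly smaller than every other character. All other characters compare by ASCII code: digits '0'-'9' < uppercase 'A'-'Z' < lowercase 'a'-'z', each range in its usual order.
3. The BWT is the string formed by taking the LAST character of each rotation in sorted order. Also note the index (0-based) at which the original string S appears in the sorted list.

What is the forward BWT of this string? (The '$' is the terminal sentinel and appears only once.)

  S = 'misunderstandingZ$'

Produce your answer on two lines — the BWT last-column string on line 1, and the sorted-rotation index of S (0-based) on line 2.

Answer: Zgtnndndm$uaieriss
9

Derivation:
All 18 rotations (rotation i = S[i:]+S[:i]):
  rot[0] = misunderstandingZ$
  rot[1] = isunderstandingZ$m
  rot[2] = sunderstandingZ$mi
  rot[3] = understandingZ$mis
  rot[4] = nderstandingZ$misu
  rot[5] = derstandingZ$misun
  rot[6] = erstandingZ$misund
  rot[7] = rstandingZ$misunde
  rot[8] = standingZ$misunder
  rot[9] = tandingZ$misunders
  rot[10] = andingZ$misunderst
  rot[11] = ndingZ$misundersta
  rot[12] = dingZ$misunderstan
  rot[13] = ingZ$misunderstand
  rot[14] = ngZ$misunderstandi
  rot[15] = gZ$misunderstandin
  rot[16] = Z$misunderstanding
  rot[17] = $misunderstandingZ
Sorted (with $ < everything):
  sorted[0] = $misunderstandingZ  (last char: 'Z')
  sorted[1] = Z$misunderstanding  (last char: 'g')
  sorted[2] = andingZ$misunderst  (last char: 't')
  sorted[3] = derstandingZ$misun  (last char: 'n')
  sorted[4] = dingZ$misunderstan  (last char: 'n')
  sorted[5] = erstandingZ$misund  (last char: 'd')
  sorted[6] = gZ$misunderstandin  (last char: 'n')
  sorted[7] = ingZ$misunderstand  (last char: 'd')
  sorted[8] = isunderstandingZ$m  (last char: 'm')
  sorted[9] = misunderstandingZ$  (last char: '$')
  sorted[10] = nderstandingZ$misu  (last char: 'u')
  sorted[11] = ndingZ$misundersta  (last char: 'a')
  sorted[12] = ngZ$misunderstandi  (last char: 'i')
  sorted[13] = rstandingZ$misunde  (last char: 'e')
  sorted[14] = standingZ$misunder  (last char: 'r')
  sorted[15] = sunderstandingZ$mi  (last char: 'i')
  sorted[16] = tandingZ$misunders  (last char: 's')
  sorted[17] = understandingZ$mis  (last char: 's')
Last column: Zgtnndndm$uaieriss
Original string S is at sorted index 9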